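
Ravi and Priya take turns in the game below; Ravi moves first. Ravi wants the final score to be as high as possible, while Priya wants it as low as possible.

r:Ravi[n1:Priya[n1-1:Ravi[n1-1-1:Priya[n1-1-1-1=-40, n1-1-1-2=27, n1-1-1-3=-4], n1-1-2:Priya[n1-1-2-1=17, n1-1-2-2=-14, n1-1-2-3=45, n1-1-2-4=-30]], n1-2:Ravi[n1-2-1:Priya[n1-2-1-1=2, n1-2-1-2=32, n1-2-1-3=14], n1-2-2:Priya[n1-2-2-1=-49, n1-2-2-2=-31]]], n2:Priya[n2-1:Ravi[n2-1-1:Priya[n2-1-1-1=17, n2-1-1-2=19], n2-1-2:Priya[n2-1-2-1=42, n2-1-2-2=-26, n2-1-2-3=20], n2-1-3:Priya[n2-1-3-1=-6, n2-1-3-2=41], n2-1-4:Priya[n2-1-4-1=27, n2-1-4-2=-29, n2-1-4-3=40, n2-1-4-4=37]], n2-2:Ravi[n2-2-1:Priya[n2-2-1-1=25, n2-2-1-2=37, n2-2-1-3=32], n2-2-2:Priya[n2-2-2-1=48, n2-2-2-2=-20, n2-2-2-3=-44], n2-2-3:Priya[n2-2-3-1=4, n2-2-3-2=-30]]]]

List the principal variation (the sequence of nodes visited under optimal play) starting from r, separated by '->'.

r -> n2 -> n2-1 -> n2-1-1 -> n2-1-1-1

n1-1-1 (Priya): min(-40, 27, -4) = -40
n1-1-2 (Priya): min(17, -14, 45, -30) = -30
n1-1 (Ravi): max(-40, -30) = -30
n1-2-1 (Priya): min(2, 32, 14) = 2
n1-2-2 (Priya): min(-49, -31) = -49
n1-2 (Ravi): max(2, -49) = 2
n1 (Priya): min(-30, 2) = -30
n2-1-1 (Priya): min(17, 19) = 17
n2-1-2 (Priya): min(42, -26, 20) = -26
n2-1-3 (Priya): min(-6, 41) = -6
n2-1-4 (Priya): min(27, -29, 40, 37) = -29
n2-1 (Ravi): max(17, -26, -6, -29) = 17
n2-2-1 (Priya): min(25, 37, 32) = 25
n2-2-2 (Priya): min(48, -20, -44) = -44
n2-2-3 (Priya): min(4, -30) = -30
n2-2 (Ravi): max(25, -44, -30) = 25
n2 (Priya): min(17, 25) = 17
r (Ravi): max(-30, 17) = 17
At r, Ravi picks n2 (highest: 17).
At n2, Priya picks n2-1 (lowest: 17).
At n2-1, Ravi picks n2-1-1 (highest: 17).
At n2-1-1, Priya picks n2-1-1-1 (lowest: 17).
Terminal value 17.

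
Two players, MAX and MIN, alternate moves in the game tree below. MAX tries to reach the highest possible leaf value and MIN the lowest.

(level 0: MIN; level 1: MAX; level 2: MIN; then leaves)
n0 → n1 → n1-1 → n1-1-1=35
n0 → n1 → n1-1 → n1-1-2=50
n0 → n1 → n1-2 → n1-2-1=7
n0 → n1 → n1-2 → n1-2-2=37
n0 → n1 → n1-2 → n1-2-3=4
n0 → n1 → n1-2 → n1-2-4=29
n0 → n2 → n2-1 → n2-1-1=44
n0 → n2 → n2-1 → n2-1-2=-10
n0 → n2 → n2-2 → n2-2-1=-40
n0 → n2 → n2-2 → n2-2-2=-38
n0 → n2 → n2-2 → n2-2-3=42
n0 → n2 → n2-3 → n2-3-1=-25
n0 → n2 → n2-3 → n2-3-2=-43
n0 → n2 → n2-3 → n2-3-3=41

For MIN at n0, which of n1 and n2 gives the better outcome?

n1-1 (MIN): min(35, 50) = 35
n1-2 (MIN): min(7, 37, 4, 29) = 4
n1 (MAX): max(35, 4) = 35
n2-1 (MIN): min(44, -10) = -10
n2-2 (MIN): min(-40, -38, 42) = -40
n2-3 (MIN): min(-25, -43, 41) = -43
n2 (MAX): max(-10, -40, -43) = -10
MIN prefers the lower value; n1=35, n2=-10. n2 is better since -10 < 35.

n2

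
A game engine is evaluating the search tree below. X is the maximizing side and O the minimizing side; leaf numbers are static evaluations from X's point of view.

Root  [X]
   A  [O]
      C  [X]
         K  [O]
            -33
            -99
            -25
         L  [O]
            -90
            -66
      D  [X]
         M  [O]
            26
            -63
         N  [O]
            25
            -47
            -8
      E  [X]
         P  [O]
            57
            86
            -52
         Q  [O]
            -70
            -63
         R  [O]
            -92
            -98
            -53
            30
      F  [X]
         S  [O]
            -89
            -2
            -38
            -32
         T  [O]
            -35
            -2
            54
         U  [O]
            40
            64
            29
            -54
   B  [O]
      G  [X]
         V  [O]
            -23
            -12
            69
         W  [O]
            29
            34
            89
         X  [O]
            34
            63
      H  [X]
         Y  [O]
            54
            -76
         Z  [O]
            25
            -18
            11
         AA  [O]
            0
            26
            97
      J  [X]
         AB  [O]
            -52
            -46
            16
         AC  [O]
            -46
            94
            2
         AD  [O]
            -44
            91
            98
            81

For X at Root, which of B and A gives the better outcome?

V (O): min(-23, -12, 69) = -23
W (O): min(29, 34, 89) = 29
X (O): min(34, 63) = 34
G (X): max(-23, 29, 34) = 34
Y (O): min(54, -76) = -76
Z (O): min(25, -18, 11) = -18
AA (O): min(0, 26, 97) = 0
H (X): max(-76, -18, 0) = 0
AB (O): min(-52, -46, 16) = -52
AC (O): min(-46, 94, 2) = -46
AD (O): min(-44, 91, 98, 81) = -44
J (X): max(-52, -46, -44) = -44
B (O): min(34, 0, -44) = -44
K (O): min(-33, -99, -25) = -99
L (O): min(-90, -66) = -90
C (X): max(-99, -90) = -90
M (O): min(26, -63) = -63
N (O): min(25, -47, -8) = -47
D (X): max(-63, -47) = -47
P (O): min(57, 86, -52) = -52
Q (O): min(-70, -63) = -70
R (O): min(-92, -98, -53, 30) = -98
E (X): max(-52, -70, -98) = -52
S (O): min(-89, -2, -38, -32) = -89
T (O): min(-35, -2, 54) = -35
U (O): min(40, 64, 29, -54) = -54
F (X): max(-89, -35, -54) = -35
A (O): min(-90, -47, -52, -35) = -90
X prefers the higher value; B=-44, A=-90. B is better since -44 > -90.

B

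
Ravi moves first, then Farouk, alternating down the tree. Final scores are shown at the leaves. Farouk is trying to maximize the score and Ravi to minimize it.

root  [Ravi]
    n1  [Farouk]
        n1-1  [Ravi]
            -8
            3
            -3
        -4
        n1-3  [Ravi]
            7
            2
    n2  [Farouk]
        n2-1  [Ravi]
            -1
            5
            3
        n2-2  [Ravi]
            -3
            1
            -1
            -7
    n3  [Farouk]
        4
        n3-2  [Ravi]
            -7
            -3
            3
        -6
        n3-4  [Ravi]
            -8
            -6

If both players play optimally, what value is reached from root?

-1

n1-1 (Ravi): min(-8, 3, -3) = -8
n1-3 (Ravi): min(7, 2) = 2
n1 (Farouk): max(-8, -4, 2) = 2
n2-1 (Ravi): min(-1, 5, 3) = -1
n2-2 (Ravi): min(-3, 1, -1, -7) = -7
n2 (Farouk): max(-1, -7) = -1
n3-2 (Ravi): min(-7, -3, 3) = -7
n3-4 (Ravi): min(-8, -6) = -8
n3 (Farouk): max(4, -7, -6, -8) = 4
root (Ravi): min(2, -1, 4) = -1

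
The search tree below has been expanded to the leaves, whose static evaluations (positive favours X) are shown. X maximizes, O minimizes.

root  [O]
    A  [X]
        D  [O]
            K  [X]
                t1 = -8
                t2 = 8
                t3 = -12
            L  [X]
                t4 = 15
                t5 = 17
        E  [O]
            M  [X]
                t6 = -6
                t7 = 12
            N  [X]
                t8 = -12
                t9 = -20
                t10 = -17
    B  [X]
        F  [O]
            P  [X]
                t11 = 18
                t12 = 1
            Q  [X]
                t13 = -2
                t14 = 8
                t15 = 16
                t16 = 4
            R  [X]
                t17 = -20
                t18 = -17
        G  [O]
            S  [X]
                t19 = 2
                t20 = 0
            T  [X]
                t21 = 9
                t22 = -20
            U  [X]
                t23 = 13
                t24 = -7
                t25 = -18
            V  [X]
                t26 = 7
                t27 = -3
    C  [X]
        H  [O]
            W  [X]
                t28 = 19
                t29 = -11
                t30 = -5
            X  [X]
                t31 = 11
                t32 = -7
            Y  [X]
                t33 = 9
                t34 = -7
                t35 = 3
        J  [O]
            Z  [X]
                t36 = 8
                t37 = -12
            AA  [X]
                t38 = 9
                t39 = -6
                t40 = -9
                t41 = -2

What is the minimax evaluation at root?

K (X): max(-8, 8, -12) = 8
L (X): max(15, 17) = 17
D (O): min(8, 17) = 8
M (X): max(-6, 12) = 12
N (X): max(-12, -20, -17) = -12
E (O): min(12, -12) = -12
A (X): max(8, -12) = 8
P (X): max(18, 1) = 18
Q (X): max(-2, 8, 16, 4) = 16
R (X): max(-20, -17) = -17
F (O): min(18, 16, -17) = -17
S (X): max(2, 0) = 2
T (X): max(9, -20) = 9
U (X): max(13, -7, -18) = 13
V (X): max(7, -3) = 7
G (O): min(2, 9, 13, 7) = 2
B (X): max(-17, 2) = 2
W (X): max(19, -11, -5) = 19
X (X): max(11, -7) = 11
Y (X): max(9, -7, 3) = 9
H (O): min(19, 11, 9) = 9
Z (X): max(8, -12) = 8
AA (X): max(9, -6, -9, -2) = 9
J (O): min(8, 9) = 8
C (X): max(9, 8) = 9
root (O): min(8, 2, 9) = 2

2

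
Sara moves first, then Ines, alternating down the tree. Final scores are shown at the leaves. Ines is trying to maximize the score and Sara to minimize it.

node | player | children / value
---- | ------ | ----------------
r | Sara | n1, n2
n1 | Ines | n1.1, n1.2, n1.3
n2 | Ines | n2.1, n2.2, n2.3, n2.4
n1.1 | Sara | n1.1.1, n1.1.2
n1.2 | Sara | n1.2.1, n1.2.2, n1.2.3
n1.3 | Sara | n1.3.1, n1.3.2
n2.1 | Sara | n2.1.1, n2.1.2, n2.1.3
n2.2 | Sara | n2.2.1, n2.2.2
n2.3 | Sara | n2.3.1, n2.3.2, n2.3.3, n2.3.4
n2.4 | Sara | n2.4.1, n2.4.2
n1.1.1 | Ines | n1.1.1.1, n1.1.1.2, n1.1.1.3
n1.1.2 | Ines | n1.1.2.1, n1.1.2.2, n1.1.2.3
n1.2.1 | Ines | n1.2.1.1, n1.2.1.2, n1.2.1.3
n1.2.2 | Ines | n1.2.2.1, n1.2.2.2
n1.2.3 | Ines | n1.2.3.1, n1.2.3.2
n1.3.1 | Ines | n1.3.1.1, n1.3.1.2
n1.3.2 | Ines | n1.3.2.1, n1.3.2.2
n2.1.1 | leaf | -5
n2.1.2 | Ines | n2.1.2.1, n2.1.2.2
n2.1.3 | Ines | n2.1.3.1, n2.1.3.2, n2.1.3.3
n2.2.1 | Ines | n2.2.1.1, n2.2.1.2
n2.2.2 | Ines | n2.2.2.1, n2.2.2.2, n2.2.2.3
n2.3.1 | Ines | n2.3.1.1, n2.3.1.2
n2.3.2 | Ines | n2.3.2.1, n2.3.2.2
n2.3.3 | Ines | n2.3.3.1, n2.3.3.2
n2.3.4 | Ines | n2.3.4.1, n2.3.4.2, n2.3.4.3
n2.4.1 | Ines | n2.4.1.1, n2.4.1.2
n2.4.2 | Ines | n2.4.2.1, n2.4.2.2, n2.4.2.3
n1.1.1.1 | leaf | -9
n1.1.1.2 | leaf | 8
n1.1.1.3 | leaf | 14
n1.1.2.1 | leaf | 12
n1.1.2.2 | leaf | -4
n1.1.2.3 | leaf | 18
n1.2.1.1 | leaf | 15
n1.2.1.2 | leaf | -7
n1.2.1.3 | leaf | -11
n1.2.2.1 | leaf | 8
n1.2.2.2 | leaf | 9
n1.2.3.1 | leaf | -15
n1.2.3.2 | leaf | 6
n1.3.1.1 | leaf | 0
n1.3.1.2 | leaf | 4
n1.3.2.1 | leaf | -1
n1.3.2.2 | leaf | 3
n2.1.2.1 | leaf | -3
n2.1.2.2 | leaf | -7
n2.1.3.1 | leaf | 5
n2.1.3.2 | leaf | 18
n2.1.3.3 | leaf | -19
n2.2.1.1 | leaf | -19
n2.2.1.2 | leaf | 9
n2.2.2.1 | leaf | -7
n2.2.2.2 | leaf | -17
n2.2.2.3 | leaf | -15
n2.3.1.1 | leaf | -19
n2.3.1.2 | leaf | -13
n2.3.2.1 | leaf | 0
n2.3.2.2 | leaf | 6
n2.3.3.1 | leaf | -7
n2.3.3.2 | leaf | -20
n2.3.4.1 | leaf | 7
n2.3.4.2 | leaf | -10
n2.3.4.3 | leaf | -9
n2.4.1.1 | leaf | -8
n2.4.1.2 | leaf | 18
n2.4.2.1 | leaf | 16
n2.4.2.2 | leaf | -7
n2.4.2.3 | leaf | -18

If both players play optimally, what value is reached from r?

n1.1.1 (Ines): max(-9, 8, 14) = 14
n1.1.2 (Ines): max(12, -4, 18) = 18
n1.1 (Sara): min(14, 18) = 14
n1.2.1 (Ines): max(15, -7, -11) = 15
n1.2.2 (Ines): max(8, 9) = 9
n1.2.3 (Ines): max(-15, 6) = 6
n1.2 (Sara): min(15, 9, 6) = 6
n1.3.1 (Ines): max(0, 4) = 4
n1.3.2 (Ines): max(-1, 3) = 3
n1.3 (Sara): min(4, 3) = 3
n1 (Ines): max(14, 6, 3) = 14
n2.1.2 (Ines): max(-3, -7) = -3
n2.1.3 (Ines): max(5, 18, -19) = 18
n2.1 (Sara): min(-5, -3, 18) = -5
n2.2.1 (Ines): max(-19, 9) = 9
n2.2.2 (Ines): max(-7, -17, -15) = -7
n2.2 (Sara): min(9, -7) = -7
n2.3.1 (Ines): max(-19, -13) = -13
n2.3.2 (Ines): max(0, 6) = 6
n2.3.3 (Ines): max(-7, -20) = -7
n2.3.4 (Ines): max(7, -10, -9) = 7
n2.3 (Sara): min(-13, 6, -7, 7) = -13
n2.4.1 (Ines): max(-8, 18) = 18
n2.4.2 (Ines): max(16, -7, -18) = 16
n2.4 (Sara): min(18, 16) = 16
n2 (Ines): max(-5, -7, -13, 16) = 16
r (Sara): min(14, 16) = 14

14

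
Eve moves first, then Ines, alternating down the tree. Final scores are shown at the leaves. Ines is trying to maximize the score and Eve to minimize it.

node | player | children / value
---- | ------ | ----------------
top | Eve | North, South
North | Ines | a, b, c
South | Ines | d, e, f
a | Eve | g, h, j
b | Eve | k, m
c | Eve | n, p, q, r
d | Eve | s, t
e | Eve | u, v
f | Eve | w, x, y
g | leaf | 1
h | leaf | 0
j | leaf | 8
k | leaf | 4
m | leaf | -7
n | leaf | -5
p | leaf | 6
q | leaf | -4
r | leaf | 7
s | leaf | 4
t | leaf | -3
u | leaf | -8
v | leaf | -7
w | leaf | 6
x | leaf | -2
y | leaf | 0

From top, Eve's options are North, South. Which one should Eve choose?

a (Eve): min(1, 0, 8) = 0
b (Eve): min(4, -7) = -7
c (Eve): min(-5, 6, -4, 7) = -5
North (Ines): max(0, -7, -5) = 0
d (Eve): min(4, -3) = -3
e (Eve): min(-8, -7) = -8
f (Eve): min(6, -2, 0) = -2
South (Ines): max(-3, -8, -2) = -2
top (Eve): min(0, -2) = -2
Eve at top wants the lowest of {North=0, South=-2}, so chooses South.

South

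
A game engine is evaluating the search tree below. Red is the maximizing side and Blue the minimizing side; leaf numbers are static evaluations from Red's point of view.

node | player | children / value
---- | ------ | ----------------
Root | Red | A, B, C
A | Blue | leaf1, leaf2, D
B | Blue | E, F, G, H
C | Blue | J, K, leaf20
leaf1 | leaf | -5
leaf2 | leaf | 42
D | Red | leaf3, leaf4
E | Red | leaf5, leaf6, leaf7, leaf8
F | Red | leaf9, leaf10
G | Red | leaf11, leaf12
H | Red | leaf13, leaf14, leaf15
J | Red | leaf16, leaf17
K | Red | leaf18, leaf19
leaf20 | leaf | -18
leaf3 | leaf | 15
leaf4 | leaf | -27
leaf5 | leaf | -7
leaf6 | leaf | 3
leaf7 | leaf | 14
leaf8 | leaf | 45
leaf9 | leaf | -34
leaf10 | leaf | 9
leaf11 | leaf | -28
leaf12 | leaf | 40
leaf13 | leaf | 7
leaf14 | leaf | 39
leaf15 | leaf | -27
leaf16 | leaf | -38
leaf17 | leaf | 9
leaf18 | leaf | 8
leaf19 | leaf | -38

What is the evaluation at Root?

9

D (Red): max(15, -27) = 15
A (Blue): min(-5, 42, 15) = -5
E (Red): max(-7, 3, 14, 45) = 45
F (Red): max(-34, 9) = 9
G (Red): max(-28, 40) = 40
H (Red): max(7, 39, -27) = 39
B (Blue): min(45, 9, 40, 39) = 9
J (Red): max(-38, 9) = 9
K (Red): max(8, -38) = 8
C (Blue): min(9, 8, -18) = -18
Root (Red): max(-5, 9, -18) = 9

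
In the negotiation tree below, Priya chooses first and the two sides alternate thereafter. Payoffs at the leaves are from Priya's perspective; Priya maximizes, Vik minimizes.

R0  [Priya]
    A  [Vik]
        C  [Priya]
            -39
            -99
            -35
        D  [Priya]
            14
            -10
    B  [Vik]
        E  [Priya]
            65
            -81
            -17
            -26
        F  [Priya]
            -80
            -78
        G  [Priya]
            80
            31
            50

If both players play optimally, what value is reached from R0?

-35

C (Priya): max(-39, -99, -35) = -35
D (Priya): max(14, -10) = 14
A (Vik): min(-35, 14) = -35
E (Priya): max(65, -81, -17, -26) = 65
F (Priya): max(-80, -78) = -78
G (Priya): max(80, 31, 50) = 80
B (Vik): min(65, -78, 80) = -78
R0 (Priya): max(-35, -78) = -35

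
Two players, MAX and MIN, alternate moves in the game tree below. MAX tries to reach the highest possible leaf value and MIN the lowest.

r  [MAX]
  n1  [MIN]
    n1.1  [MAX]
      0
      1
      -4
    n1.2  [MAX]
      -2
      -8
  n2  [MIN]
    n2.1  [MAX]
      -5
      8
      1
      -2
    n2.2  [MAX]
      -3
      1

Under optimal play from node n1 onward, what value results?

n1.1 (MAX): max(0, 1, -4) = 1
n1.2 (MAX): max(-2, -8) = -2
n1 (MIN): min(1, -2) = -2

-2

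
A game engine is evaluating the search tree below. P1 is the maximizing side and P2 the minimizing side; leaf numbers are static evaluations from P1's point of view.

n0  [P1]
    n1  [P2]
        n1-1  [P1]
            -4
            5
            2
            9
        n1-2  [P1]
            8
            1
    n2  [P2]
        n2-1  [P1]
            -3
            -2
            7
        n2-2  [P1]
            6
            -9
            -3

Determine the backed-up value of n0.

8

n1-1 (P1): max(-4, 5, 2, 9) = 9
n1-2 (P1): max(8, 1) = 8
n1 (P2): min(9, 8) = 8
n2-1 (P1): max(-3, -2, 7) = 7
n2-2 (P1): max(6, -9, -3) = 6
n2 (P2): min(7, 6) = 6
n0 (P1): max(8, 6) = 8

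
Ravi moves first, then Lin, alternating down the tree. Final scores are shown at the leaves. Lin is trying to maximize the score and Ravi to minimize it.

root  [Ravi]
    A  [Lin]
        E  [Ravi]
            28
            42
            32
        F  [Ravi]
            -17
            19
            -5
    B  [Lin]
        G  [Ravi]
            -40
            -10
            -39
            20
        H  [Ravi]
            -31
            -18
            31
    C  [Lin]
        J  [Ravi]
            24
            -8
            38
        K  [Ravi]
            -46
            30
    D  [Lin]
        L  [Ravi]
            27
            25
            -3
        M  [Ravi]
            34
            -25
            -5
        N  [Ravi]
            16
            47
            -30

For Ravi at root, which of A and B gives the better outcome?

B

E (Ravi): min(28, 42, 32) = 28
F (Ravi): min(-17, 19, -5) = -17
A (Lin): max(28, -17) = 28
G (Ravi): min(-40, -10, -39, 20) = -40
H (Ravi): min(-31, -18, 31) = -31
B (Lin): max(-40, -31) = -31
Ravi prefers the lower value; A=28, B=-31. B is better since -31 < 28.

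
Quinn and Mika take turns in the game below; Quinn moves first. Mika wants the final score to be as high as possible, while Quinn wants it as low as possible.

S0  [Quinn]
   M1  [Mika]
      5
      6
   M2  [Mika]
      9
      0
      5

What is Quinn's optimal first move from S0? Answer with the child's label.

M1

M1 (Mika): max(5, 6) = 6
M2 (Mika): max(9, 0, 5) = 9
S0 (Quinn): min(6, 9) = 6
Quinn at S0 wants the lowest of {M1=6, M2=9}, so chooses M1.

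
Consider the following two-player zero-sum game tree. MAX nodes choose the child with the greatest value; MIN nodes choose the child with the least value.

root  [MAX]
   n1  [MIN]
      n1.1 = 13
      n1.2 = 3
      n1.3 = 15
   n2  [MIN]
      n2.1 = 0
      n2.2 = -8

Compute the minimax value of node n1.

n1 (MIN): min(13, 3, 15) = 3

3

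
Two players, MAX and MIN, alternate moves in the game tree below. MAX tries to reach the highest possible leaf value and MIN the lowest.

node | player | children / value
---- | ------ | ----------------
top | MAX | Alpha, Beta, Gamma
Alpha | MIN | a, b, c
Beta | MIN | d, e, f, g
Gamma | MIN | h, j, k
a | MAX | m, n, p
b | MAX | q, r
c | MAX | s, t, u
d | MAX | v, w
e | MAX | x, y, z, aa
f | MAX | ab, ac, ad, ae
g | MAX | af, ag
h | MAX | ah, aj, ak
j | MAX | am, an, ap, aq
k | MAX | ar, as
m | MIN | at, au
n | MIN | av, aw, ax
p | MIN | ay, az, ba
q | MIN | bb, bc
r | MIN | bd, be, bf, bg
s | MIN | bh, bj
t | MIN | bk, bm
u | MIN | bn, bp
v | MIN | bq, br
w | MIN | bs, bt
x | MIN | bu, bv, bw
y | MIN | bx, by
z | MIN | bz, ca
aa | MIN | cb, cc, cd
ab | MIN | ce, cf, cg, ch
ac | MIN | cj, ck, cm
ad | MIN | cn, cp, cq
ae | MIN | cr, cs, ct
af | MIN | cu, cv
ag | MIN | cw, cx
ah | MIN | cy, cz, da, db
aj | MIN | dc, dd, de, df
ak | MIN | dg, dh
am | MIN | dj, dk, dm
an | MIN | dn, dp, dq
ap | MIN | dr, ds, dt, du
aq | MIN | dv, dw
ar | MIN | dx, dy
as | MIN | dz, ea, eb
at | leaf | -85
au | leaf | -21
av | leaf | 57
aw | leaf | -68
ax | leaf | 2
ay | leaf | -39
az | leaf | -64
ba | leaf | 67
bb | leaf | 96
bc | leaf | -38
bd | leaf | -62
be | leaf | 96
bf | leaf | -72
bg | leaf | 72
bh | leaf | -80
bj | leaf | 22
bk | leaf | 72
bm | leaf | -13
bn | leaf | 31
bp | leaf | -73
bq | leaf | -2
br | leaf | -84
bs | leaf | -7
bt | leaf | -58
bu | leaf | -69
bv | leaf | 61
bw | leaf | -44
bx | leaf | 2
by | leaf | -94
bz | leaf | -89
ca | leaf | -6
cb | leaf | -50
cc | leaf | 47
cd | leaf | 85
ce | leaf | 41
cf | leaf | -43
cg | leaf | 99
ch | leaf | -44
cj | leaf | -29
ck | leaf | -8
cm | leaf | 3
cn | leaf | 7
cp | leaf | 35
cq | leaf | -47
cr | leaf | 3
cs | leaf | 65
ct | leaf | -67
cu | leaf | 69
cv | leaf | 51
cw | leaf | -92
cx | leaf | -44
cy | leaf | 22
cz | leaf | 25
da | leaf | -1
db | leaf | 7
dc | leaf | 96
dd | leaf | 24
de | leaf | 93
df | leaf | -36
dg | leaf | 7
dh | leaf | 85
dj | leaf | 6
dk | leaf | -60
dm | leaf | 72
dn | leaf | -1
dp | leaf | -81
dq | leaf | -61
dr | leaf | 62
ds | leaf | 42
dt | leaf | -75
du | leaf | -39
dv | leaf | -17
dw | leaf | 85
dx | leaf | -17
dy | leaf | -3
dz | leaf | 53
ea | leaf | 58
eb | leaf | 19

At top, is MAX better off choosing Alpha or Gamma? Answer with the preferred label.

Gamma

m (MIN): min(-85, -21) = -85
n (MIN): min(57, -68, 2) = -68
p (MIN): min(-39, -64, 67) = -64
a (MAX): max(-85, -68, -64) = -64
q (MIN): min(96, -38) = -38
r (MIN): min(-62, 96, -72, 72) = -72
b (MAX): max(-38, -72) = -38
s (MIN): min(-80, 22) = -80
t (MIN): min(72, -13) = -13
u (MIN): min(31, -73) = -73
c (MAX): max(-80, -13, -73) = -13
Alpha (MIN): min(-64, -38, -13) = -64
ah (MIN): min(22, 25, -1, 7) = -1
aj (MIN): min(96, 24, 93, -36) = -36
ak (MIN): min(7, 85) = 7
h (MAX): max(-1, -36, 7) = 7
am (MIN): min(6, -60, 72) = -60
an (MIN): min(-1, -81, -61) = -81
ap (MIN): min(62, 42, -75, -39) = -75
aq (MIN): min(-17, 85) = -17
j (MAX): max(-60, -81, -75, -17) = -17
ar (MIN): min(-17, -3) = -17
as (MIN): min(53, 58, 19) = 19
k (MAX): max(-17, 19) = 19
Gamma (MIN): min(7, -17, 19) = -17
MAX prefers the higher value; Alpha=-64, Gamma=-17. Gamma is better since -17 > -64.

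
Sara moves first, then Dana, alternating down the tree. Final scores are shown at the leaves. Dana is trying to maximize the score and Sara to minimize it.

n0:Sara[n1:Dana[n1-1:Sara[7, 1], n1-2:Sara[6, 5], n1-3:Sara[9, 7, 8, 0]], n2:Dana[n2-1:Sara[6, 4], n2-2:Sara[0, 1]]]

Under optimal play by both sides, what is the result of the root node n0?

n1-1 (Sara): min(7, 1) = 1
n1-2 (Sara): min(6, 5) = 5
n1-3 (Sara): min(9, 7, 8, 0) = 0
n1 (Dana): max(1, 5, 0) = 5
n2-1 (Sara): min(6, 4) = 4
n2-2 (Sara): min(0, 1) = 0
n2 (Dana): max(4, 0) = 4
n0 (Sara): min(5, 4) = 4

4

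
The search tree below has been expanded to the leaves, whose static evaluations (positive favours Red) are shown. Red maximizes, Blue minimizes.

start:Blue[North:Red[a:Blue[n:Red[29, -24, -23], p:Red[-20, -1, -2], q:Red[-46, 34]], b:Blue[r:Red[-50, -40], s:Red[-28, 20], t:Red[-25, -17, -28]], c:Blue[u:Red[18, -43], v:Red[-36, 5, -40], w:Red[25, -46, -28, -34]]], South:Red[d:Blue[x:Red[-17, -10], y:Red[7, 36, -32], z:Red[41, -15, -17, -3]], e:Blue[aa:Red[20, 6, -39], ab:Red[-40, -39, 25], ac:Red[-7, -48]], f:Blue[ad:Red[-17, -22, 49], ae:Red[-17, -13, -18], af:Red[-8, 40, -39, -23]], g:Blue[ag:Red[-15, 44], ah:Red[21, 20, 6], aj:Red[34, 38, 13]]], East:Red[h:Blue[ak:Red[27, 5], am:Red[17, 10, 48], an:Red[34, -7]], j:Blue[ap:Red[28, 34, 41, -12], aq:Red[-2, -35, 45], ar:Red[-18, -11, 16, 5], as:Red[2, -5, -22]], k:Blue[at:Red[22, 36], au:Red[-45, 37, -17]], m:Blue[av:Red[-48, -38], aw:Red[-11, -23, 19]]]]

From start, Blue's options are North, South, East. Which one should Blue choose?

North

n (Red): max(29, -24, -23) = 29
p (Red): max(-20, -1, -2) = -1
q (Red): max(-46, 34) = 34
a (Blue): min(29, -1, 34) = -1
r (Red): max(-50, -40) = -40
s (Red): max(-28, 20) = 20
t (Red): max(-25, -17, -28) = -17
b (Blue): min(-40, 20, -17) = -40
u (Red): max(18, -43) = 18
v (Red): max(-36, 5, -40) = 5
w (Red): max(25, -46, -28, -34) = 25
c (Blue): min(18, 5, 25) = 5
North (Red): max(-1, -40, 5) = 5
x (Red): max(-17, -10) = -10
y (Red): max(7, 36, -32) = 36
z (Red): max(41, -15, -17, -3) = 41
d (Blue): min(-10, 36, 41) = -10
aa (Red): max(20, 6, -39) = 20
ab (Red): max(-40, -39, 25) = 25
ac (Red): max(-7, -48) = -7
e (Blue): min(20, 25, -7) = -7
ad (Red): max(-17, -22, 49) = 49
ae (Red): max(-17, -13, -18) = -13
af (Red): max(-8, 40, -39, -23) = 40
f (Blue): min(49, -13, 40) = -13
ag (Red): max(-15, 44) = 44
ah (Red): max(21, 20, 6) = 21
aj (Red): max(34, 38, 13) = 38
g (Blue): min(44, 21, 38) = 21
South (Red): max(-10, -7, -13, 21) = 21
ak (Red): max(27, 5) = 27
am (Red): max(17, 10, 48) = 48
an (Red): max(34, -7) = 34
h (Blue): min(27, 48, 34) = 27
ap (Red): max(28, 34, 41, -12) = 41
aq (Red): max(-2, -35, 45) = 45
ar (Red): max(-18, -11, 16, 5) = 16
as (Red): max(2, -5, -22) = 2
j (Blue): min(41, 45, 16, 2) = 2
at (Red): max(22, 36) = 36
au (Red): max(-45, 37, -17) = 37
k (Blue): min(36, 37) = 36
av (Red): max(-48, -38) = -38
aw (Red): max(-11, -23, 19) = 19
m (Blue): min(-38, 19) = -38
East (Red): max(27, 2, 36, -38) = 36
start (Blue): min(5, 21, 36) = 5
Blue at start wants the lowest of {North=5, South=21, East=36}, so chooses North.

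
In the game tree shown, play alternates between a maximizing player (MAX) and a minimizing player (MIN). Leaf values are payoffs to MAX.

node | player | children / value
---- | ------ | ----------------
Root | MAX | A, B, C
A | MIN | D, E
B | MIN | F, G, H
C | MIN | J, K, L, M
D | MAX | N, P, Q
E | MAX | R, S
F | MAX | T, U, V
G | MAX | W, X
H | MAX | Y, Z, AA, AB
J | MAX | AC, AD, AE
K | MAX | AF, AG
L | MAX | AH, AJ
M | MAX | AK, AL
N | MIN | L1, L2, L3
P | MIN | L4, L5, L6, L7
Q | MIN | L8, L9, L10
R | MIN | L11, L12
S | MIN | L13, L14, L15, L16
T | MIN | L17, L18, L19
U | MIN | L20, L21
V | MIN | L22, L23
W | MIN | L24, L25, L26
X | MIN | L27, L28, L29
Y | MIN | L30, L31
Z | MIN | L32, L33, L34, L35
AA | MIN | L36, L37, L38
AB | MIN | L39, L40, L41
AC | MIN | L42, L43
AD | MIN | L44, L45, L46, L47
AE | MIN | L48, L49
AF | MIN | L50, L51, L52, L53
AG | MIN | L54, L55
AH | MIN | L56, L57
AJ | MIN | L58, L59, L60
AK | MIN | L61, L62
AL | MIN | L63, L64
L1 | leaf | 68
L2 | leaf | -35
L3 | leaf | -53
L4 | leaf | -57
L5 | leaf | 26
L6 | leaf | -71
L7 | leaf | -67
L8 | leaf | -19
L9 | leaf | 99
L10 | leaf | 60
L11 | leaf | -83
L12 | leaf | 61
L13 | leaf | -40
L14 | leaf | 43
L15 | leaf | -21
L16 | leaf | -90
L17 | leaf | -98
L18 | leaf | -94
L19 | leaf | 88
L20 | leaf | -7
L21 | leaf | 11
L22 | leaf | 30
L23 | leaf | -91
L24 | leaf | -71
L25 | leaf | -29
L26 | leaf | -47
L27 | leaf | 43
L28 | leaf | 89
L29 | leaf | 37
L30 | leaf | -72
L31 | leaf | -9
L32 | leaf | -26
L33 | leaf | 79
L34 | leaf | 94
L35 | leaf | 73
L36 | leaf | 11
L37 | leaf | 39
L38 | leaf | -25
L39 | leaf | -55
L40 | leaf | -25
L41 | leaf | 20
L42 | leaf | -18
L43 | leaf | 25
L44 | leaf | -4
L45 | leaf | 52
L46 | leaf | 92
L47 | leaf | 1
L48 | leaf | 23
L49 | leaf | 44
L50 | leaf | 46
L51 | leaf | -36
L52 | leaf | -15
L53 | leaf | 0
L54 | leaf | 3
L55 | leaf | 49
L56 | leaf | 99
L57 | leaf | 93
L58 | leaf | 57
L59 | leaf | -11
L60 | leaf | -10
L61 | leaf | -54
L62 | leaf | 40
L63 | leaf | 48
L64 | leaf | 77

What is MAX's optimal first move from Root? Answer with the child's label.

C

N (MIN): min(68, -35, -53) = -53
P (MIN): min(-57, 26, -71, -67) = -71
Q (MIN): min(-19, 99, 60) = -19
D (MAX): max(-53, -71, -19) = -19
R (MIN): min(-83, 61) = -83
S (MIN): min(-40, 43, -21, -90) = -90
E (MAX): max(-83, -90) = -83
A (MIN): min(-19, -83) = -83
T (MIN): min(-98, -94, 88) = -98
U (MIN): min(-7, 11) = -7
V (MIN): min(30, -91) = -91
F (MAX): max(-98, -7, -91) = -7
W (MIN): min(-71, -29, -47) = -71
X (MIN): min(43, 89, 37) = 37
G (MAX): max(-71, 37) = 37
Y (MIN): min(-72, -9) = -72
Z (MIN): min(-26, 79, 94, 73) = -26
AA (MIN): min(11, 39, -25) = -25
AB (MIN): min(-55, -25, 20) = -55
H (MAX): max(-72, -26, -25, -55) = -25
B (MIN): min(-7, 37, -25) = -25
AC (MIN): min(-18, 25) = -18
AD (MIN): min(-4, 52, 92, 1) = -4
AE (MIN): min(23, 44) = 23
J (MAX): max(-18, -4, 23) = 23
AF (MIN): min(46, -36, -15, 0) = -36
AG (MIN): min(3, 49) = 3
K (MAX): max(-36, 3) = 3
AH (MIN): min(99, 93) = 93
AJ (MIN): min(57, -11, -10) = -11
L (MAX): max(93, -11) = 93
AK (MIN): min(-54, 40) = -54
AL (MIN): min(48, 77) = 48
M (MAX): max(-54, 48) = 48
C (MIN): min(23, 3, 93, 48) = 3
Root (MAX): max(-83, -25, 3) = 3
MAX at Root wants the highest of {A=-83, B=-25, C=3}, so chooses C.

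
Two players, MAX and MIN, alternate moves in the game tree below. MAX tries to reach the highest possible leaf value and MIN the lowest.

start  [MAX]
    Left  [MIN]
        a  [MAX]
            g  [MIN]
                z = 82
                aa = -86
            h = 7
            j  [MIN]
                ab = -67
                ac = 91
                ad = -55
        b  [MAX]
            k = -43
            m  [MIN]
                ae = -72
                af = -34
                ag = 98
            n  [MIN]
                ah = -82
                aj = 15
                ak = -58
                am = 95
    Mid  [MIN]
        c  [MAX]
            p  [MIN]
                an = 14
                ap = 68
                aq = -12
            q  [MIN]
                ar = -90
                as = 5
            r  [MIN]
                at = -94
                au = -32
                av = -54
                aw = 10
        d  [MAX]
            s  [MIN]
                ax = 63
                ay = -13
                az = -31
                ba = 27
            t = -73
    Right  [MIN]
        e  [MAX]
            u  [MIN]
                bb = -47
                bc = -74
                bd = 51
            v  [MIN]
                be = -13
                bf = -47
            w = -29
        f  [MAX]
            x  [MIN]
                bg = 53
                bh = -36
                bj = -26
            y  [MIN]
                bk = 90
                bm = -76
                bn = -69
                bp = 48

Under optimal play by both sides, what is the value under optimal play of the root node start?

g (MIN): min(82, -86) = -86
j (MIN): min(-67, 91, -55) = -67
a (MAX): max(-86, 7, -67) = 7
m (MIN): min(-72, -34, 98) = -72
n (MIN): min(-82, 15, -58, 95) = -82
b (MAX): max(-43, -72, -82) = -43
Left (MIN): min(7, -43) = -43
p (MIN): min(14, 68, -12) = -12
q (MIN): min(-90, 5) = -90
r (MIN): min(-94, -32, -54, 10) = -94
c (MAX): max(-12, -90, -94) = -12
s (MIN): min(63, -13, -31, 27) = -31
d (MAX): max(-31, -73) = -31
Mid (MIN): min(-12, -31) = -31
u (MIN): min(-47, -74, 51) = -74
v (MIN): min(-13, -47) = -47
e (MAX): max(-74, -47, -29) = -29
x (MIN): min(53, -36, -26) = -36
y (MIN): min(90, -76, -69, 48) = -76
f (MAX): max(-36, -76) = -36
Right (MIN): min(-29, -36) = -36
start (MAX): max(-43, -31, -36) = -31

-31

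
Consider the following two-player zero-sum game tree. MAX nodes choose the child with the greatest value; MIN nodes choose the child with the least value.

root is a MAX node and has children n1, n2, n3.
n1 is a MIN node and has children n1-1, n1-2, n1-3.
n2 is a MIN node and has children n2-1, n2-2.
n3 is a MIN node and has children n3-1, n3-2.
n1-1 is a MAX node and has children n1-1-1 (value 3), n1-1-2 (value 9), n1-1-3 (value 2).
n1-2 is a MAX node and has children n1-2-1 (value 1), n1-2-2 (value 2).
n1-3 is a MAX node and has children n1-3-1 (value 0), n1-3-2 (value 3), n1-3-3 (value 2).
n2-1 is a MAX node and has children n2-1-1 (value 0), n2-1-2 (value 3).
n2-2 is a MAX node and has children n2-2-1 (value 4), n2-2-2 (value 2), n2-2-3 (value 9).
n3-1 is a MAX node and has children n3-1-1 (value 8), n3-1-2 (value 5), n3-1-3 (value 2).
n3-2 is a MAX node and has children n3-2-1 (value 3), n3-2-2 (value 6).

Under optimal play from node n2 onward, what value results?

3

n2-1 (MAX): max(0, 3) = 3
n2-2 (MAX): max(4, 2, 9) = 9
n2 (MIN): min(3, 9) = 3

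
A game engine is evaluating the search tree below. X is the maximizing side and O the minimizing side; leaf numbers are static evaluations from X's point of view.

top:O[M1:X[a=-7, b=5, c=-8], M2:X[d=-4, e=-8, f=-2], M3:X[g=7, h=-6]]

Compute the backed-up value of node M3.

M3 (X): max(7, -6) = 7

7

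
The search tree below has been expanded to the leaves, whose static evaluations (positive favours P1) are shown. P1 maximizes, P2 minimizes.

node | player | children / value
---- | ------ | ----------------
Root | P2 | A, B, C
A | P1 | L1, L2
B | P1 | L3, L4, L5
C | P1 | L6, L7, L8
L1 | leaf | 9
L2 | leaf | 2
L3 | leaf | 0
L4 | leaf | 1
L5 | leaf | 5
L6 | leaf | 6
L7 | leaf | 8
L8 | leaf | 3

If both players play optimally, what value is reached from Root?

A (P1): max(9, 2) = 9
B (P1): max(0, 1, 5) = 5
C (P1): max(6, 8, 3) = 8
Root (P2): min(9, 5, 8) = 5

5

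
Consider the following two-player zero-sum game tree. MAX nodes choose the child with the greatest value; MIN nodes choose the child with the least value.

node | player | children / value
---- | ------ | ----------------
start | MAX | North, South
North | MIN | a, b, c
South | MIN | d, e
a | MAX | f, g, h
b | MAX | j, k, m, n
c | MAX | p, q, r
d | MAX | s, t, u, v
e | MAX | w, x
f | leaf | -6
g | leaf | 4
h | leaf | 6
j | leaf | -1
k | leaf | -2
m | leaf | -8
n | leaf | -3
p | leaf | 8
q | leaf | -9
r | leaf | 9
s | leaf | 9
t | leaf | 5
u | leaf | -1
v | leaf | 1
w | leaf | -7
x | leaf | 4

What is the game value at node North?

-1

a (MAX): max(-6, 4, 6) = 6
b (MAX): max(-1, -2, -8, -3) = -1
c (MAX): max(8, -9, 9) = 9
North (MIN): min(6, -1, 9) = -1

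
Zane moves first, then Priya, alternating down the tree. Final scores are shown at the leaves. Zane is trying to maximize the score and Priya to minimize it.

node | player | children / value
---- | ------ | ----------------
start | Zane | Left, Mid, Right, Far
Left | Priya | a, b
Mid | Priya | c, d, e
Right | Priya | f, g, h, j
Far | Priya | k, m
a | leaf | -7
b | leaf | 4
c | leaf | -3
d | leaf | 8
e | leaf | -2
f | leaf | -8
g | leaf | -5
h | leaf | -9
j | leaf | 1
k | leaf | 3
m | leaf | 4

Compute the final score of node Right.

Right (Priya): min(-8, -5, -9, 1) = -9

-9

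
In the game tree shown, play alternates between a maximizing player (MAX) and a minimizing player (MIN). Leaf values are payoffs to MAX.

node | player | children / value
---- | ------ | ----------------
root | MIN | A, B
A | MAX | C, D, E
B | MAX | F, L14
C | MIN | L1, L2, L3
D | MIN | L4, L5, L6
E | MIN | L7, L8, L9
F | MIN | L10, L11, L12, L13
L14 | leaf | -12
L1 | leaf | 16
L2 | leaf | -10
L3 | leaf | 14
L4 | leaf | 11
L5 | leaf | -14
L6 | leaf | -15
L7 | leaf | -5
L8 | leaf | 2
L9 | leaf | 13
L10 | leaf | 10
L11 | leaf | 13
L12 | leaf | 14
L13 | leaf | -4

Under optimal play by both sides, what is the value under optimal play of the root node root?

C (MIN): min(16, -10, 14) = -10
D (MIN): min(11, -14, -15) = -15
E (MIN): min(-5, 2, 13) = -5
A (MAX): max(-10, -15, -5) = -5
F (MIN): min(10, 13, 14, -4) = -4
B (MAX): max(-4, -12) = -4
root (MIN): min(-5, -4) = -5

-5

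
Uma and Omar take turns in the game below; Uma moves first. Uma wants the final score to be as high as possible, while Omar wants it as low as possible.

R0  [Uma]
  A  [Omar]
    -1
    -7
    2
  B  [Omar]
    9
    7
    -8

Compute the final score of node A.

A (Omar): min(-1, -7, 2) = -7

-7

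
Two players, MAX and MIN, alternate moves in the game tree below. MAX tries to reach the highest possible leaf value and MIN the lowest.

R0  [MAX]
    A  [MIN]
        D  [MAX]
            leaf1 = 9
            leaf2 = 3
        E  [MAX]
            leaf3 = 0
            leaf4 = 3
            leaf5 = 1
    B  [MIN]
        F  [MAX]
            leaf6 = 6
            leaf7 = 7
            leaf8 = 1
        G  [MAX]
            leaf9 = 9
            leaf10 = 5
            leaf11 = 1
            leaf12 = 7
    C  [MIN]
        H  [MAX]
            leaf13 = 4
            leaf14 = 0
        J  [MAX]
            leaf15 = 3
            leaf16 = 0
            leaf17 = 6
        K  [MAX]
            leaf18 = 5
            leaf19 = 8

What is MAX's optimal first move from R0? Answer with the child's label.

D (MAX): max(9, 3) = 9
E (MAX): max(0, 3, 1) = 3
A (MIN): min(9, 3) = 3
F (MAX): max(6, 7, 1) = 7
G (MAX): max(9, 5, 1, 7) = 9
B (MIN): min(7, 9) = 7
H (MAX): max(4, 0) = 4
J (MAX): max(3, 0, 6) = 6
K (MAX): max(5, 8) = 8
C (MIN): min(4, 6, 8) = 4
R0 (MAX): max(3, 7, 4) = 7
MAX at R0 wants the highest of {A=3, B=7, C=4}, so chooses B.

B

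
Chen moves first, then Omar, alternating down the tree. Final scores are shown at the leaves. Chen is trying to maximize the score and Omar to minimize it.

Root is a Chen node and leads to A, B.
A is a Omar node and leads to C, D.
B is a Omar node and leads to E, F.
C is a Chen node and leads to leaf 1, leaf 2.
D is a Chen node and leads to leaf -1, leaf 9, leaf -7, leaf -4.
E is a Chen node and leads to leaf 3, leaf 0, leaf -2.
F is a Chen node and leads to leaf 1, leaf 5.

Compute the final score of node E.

E (Chen): max(3, 0, -2) = 3

3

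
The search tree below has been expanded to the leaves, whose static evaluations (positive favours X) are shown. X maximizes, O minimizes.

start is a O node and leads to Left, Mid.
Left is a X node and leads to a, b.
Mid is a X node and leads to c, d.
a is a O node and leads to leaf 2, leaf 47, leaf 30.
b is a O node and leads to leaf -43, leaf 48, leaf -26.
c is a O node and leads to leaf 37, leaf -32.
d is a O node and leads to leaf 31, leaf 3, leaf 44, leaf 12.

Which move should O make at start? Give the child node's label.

a (O): min(2, 47, 30) = 2
b (O): min(-43, 48, -26) = -43
Left (X): max(2, -43) = 2
c (O): min(37, -32) = -32
d (O): min(31, 3, 44, 12) = 3
Mid (X): max(-32, 3) = 3
start (O): min(2, 3) = 2
O at start wants the lowest of {Left=2, Mid=3}, so chooses Left.

Left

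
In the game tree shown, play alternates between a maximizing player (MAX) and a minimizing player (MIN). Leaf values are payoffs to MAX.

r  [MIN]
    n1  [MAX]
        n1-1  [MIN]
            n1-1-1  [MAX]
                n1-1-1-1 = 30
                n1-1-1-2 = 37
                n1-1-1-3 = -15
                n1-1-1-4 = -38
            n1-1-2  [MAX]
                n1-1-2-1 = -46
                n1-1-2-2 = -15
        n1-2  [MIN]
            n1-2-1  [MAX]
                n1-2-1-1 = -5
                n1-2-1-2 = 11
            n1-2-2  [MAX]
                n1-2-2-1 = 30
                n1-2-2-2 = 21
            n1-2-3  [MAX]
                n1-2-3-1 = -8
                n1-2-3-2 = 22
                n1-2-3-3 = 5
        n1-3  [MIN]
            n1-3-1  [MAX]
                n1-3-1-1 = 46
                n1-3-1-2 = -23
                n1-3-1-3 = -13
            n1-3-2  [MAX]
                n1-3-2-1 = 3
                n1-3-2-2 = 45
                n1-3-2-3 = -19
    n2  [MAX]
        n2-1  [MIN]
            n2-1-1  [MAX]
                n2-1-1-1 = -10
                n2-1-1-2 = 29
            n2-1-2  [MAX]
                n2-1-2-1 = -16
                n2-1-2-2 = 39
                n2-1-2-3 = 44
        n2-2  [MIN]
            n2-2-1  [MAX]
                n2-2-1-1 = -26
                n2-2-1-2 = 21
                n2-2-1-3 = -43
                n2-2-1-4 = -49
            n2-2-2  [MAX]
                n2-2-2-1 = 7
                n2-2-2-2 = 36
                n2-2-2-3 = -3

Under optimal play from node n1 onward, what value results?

n1-1-1 (MAX): max(30, 37, -15, -38) = 37
n1-1-2 (MAX): max(-46, -15) = -15
n1-1 (MIN): min(37, -15) = -15
n1-2-1 (MAX): max(-5, 11) = 11
n1-2-2 (MAX): max(30, 21) = 30
n1-2-3 (MAX): max(-8, 22, 5) = 22
n1-2 (MIN): min(11, 30, 22) = 11
n1-3-1 (MAX): max(46, -23, -13) = 46
n1-3-2 (MAX): max(3, 45, -19) = 45
n1-3 (MIN): min(46, 45) = 45
n1 (MAX): max(-15, 11, 45) = 45

45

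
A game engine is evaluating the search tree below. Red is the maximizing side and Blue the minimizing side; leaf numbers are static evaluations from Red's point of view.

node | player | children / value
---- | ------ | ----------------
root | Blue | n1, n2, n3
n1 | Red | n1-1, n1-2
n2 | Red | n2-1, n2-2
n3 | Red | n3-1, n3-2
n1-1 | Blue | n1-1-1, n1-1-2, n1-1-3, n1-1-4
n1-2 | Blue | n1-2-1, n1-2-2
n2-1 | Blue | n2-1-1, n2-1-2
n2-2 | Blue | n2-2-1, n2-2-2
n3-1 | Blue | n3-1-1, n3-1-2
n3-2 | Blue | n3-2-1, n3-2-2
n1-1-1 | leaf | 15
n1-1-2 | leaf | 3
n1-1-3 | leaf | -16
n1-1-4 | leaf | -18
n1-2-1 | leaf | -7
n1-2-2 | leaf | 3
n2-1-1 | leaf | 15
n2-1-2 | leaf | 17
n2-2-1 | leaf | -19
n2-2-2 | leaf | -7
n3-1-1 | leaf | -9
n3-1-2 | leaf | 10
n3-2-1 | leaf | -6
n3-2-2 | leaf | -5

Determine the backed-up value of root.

n1-1 (Blue): min(15, 3, -16, -18) = -18
n1-2 (Blue): min(-7, 3) = -7
n1 (Red): max(-18, -7) = -7
n2-1 (Blue): min(15, 17) = 15
n2-2 (Blue): min(-19, -7) = -19
n2 (Red): max(15, -19) = 15
n3-1 (Blue): min(-9, 10) = -9
n3-2 (Blue): min(-6, -5) = -6
n3 (Red): max(-9, -6) = -6
root (Blue): min(-7, 15, -6) = -7

-7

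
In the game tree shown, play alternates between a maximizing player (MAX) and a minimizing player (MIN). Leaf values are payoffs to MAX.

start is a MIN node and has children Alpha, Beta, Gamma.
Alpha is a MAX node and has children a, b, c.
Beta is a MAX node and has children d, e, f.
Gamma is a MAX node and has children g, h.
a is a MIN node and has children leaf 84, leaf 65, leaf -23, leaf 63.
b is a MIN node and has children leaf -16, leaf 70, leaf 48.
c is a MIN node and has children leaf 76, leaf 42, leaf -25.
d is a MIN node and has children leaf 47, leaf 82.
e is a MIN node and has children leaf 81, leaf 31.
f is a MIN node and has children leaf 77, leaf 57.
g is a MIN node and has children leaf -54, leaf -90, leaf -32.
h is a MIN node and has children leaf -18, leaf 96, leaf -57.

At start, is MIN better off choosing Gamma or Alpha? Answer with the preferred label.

Gamma

g (MIN): min(-54, -90, -32) = -90
h (MIN): min(-18, 96, -57) = -57
Gamma (MAX): max(-90, -57) = -57
a (MIN): min(84, 65, -23, 63) = -23
b (MIN): min(-16, 70, 48) = -16
c (MIN): min(76, 42, -25) = -25
Alpha (MAX): max(-23, -16, -25) = -16
MIN prefers the lower value; Gamma=-57, Alpha=-16. Gamma is better since -57 < -16.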